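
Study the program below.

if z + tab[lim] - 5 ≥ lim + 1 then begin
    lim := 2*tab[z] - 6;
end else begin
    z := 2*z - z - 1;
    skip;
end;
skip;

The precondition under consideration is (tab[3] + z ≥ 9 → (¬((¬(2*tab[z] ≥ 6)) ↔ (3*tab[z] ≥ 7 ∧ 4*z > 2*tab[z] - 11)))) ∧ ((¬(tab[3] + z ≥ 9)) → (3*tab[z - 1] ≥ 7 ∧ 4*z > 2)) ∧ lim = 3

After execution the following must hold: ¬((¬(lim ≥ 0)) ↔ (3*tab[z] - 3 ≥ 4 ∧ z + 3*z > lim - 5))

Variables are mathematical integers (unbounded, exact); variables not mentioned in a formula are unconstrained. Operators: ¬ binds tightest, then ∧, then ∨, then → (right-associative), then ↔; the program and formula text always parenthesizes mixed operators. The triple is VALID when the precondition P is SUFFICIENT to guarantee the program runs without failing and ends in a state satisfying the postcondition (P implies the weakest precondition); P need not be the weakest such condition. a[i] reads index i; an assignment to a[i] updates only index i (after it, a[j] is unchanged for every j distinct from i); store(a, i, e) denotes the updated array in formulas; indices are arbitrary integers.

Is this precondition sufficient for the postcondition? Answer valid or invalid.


Working backward. After the program, the postcondition ¬((¬(lim ≥ 0)) ↔ (3*tab[z] - 3 ≥ 4 ∧ z + 3*z > lim - 5)) must hold; in canonical form it is ¬((¬(lim ≥ 0)) ↔ (3*tab[z] ≥ 7 ∧ 4*z > lim - 5)).
Before skip: ¬((¬(lim ≥ 0)) ↔ (3*tab[z] ≥ 7 ∧ 4*z > lim - 5))
Then branch requires ¬((¬(2*tab[z] ≥ 6)) ↔ (3*tab[z] ≥ 7 ∧ 4*z > 2*tab[z] - 11)); else branch requires ¬((¬(lim ≥ 0)) ↔ (3*tab[z - 1] ≥ 7 ∧ 4*z > lim - 1)).
Before the if: (tab[lim] + z ≥ lim + 6 → (¬((¬(2*tab[z] ≥ 6)) ↔ (3*tab[z] ≥ 7 ∧ 4*z > 2*tab[z] - 11)))) ∧ ((¬(tab[lim] + z ≥ lim + 6)) → (¬((¬(lim ≥ 0)) ↔ (3*tab[z - 1] ≥ 7 ∧ 4*z > lim - 1))))
The weakest precondition is (tab[lim] + z ≥ lim + 6 → (¬((¬(2*tab[z] ≥ 6)) ↔ (3*tab[z] ≥ 7 ∧ 4*z > 2*tab[z] - 11)))) ∧ ((¬(tab[lim] + z ≥ lim + 6)) → (¬((¬(lim ≥ 0)) ↔ (3*tab[z - 1] ≥ 7 ∧ 4*z > lim - 1)))).
Check whether (tab[3] + z ≥ 9 → (¬((¬(2*tab[z] ≥ 6)) ↔ (3*tab[z] ≥ 7 ∧ 4*z > 2*tab[z] - 11)))) ∧ ((¬(tab[3] + z ≥ 9)) → (3*tab[z - 1] ≥ 7 ∧ 4*z > 2)) ∧ lim = 3 implies it.
Every state satisfying the precondition satisfies the weakest precondition: the implication holds.
Answer: valid


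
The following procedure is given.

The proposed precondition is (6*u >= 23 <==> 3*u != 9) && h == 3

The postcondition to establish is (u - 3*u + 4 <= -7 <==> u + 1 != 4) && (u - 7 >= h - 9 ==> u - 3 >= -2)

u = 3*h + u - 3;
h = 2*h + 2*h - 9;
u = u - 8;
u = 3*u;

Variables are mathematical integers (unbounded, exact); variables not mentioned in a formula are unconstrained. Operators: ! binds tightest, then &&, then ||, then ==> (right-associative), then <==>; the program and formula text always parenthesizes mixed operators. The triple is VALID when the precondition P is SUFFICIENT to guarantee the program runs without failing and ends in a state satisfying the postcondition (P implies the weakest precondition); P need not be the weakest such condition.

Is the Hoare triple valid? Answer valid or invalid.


Working backward. After the program, the postcondition (u - 3*u + 4 <= -7 <==> u + 1 != 4) && (u - 7 >= h - 9 ==> u - 3 >= -2) must hold; in canonical form it is (2*u >= 11 <==> u != 3) && (u >= h - 2 ==> u >= 1).
Before u := 3*u: (6*u >= 11 <==> 3*u != 3) && (3*u >= h - 2 ==> 3*u >= 1)
Before u := u - 8: (6*u >= 59 <==> 3*u != 27) && (3*u >= h + 22 ==> 3*u >= 25)
Before h := 2*h + 2*h - 9: (6*u >= 59 <==> 3*u != 27) && (3*u >= 4*h + 13 ==> 3*u >= 25)
Before u := 3*h + u - 3: (18*h + 6*u >= 77 <==> 9*h + 3*u != 36) && (5*h + 3*u >= 22 ==> 9*h + 3*u >= 34)
The weakest precondition is (18*h + 6*u >= 77 <==> 9*h + 3*u != 36) && (5*h + 3*u >= 22 ==> 9*h + 3*u >= 34).
Check whether (6*u >= 23 <==> 3*u != 9) && h == 3 implies it.
Every state satisfying the precondition satisfies the weakest precondition: the implication holds.
Answer: valid


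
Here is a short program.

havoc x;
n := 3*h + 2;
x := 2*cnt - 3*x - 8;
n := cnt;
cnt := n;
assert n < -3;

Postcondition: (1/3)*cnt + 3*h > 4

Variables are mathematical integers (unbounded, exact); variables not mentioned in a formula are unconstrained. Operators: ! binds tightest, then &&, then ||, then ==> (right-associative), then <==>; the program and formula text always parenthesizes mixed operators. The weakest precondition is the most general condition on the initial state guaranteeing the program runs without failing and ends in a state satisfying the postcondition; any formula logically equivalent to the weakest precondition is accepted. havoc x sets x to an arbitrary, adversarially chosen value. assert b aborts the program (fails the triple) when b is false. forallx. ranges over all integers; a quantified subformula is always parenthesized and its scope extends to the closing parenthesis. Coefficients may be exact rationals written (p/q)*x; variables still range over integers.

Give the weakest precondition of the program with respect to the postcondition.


Working backward. After the program, (1/3)*cnt + 3*h > 4 must hold.
Before assert n < -3: n < -3 && (1/3)*cnt + 3*h > 4
Before cnt := n: n < -3 && 3*h + (1/3)*n > 4
Before n := cnt: cnt < -3 && (1/3)*cnt + 3*h > 4
Before x := 2*cnt - 3*x - 8: cnt < -3 && (1/3)*cnt + 3*h > 4
Before n := 3*h + 2: cnt < -3 && (1/3)*cnt + 3*h > 4
Before havoc x: cnt < -3 && (1/3)*cnt + 3*h > 4
Answer: WP = cnt < -3 && (1/3)*cnt + 3*h > 4


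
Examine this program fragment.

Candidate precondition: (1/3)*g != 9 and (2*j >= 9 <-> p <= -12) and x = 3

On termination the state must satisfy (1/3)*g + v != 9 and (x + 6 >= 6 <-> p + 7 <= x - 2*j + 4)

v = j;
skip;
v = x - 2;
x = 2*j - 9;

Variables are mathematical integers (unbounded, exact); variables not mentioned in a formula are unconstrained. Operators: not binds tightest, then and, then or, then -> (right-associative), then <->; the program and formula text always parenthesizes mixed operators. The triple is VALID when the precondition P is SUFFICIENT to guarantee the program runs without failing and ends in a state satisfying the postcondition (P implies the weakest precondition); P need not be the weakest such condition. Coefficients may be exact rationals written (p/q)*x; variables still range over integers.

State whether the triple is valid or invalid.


Working backward. After the program, the postcondition (1/3)*g + v != 9 and (x + 6 >= 6 <-> p + 7 <= x - 2*j + 4) must hold; in canonical form it is (1/3)*g + v != 9 and (x >= 0 <-> 2*j + p <= x - 3).
Before x := 2*j - 9: (1/3)*g + v != 9 and (2*j >= 9 <-> p <= -12)
Before v := x - 2: (1/3)*g + x != 11 and (2*j >= 9 <-> p <= -12)
Before skip: (1/3)*g + x != 11 and (2*j >= 9 <-> p <= -12)
Before v := j: (1/3)*g + x != 11 and (2*j >= 9 <-> p <= -12)
The weakest precondition is (1/3)*g + x != 11 and (2*j >= 9 <-> p <= -12).
Check whether (1/3)*g != 9 and (2*j >= 9 <-> p <= -12) and x = 3 implies it.
Countermodel: at the initial state g = 24, j = 4, p = -11, x = 3, the precondition holds but the weakest precondition fails.
Answer: invalid


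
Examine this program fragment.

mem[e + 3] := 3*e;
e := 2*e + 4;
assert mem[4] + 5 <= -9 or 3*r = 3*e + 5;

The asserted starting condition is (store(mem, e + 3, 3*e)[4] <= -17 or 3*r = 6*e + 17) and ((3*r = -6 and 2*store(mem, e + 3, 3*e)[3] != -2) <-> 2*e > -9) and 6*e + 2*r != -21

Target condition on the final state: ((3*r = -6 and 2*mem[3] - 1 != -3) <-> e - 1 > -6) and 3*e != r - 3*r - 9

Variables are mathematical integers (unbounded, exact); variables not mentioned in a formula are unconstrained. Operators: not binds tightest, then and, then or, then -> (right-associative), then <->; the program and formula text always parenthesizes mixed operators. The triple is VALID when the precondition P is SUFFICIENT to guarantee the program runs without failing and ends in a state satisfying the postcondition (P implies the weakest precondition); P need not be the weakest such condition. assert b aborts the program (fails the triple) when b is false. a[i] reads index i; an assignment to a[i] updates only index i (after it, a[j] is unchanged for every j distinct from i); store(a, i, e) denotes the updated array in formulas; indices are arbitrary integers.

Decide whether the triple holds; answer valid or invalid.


Working backward. After the program, the postcondition ((3*r = -6 and 2*mem[3] - 1 != -3) <-> e - 1 > -6) and 3*e != r - 3*r - 9 must hold; in canonical form it is ((3*r = -6 and 2*mem[3] != -2) <-> e > -5) and 3*e + 2*r != -9.
Before assert mem[4] + 5 <= -9 or 3*r = 3*e + 5: (mem[4] <= -14 or 3*r = 3*e + 5) and ((3*r = -6 and 2*mem[3] != -2) <-> e > -5) and 3*e + 2*r != -9
Before e := 2*e + 4: (mem[4] <= -14 or 3*r = 6*e + 17) and ((3*r = -6 and 2*mem[3] != -2) <-> 2*e > -9) and 6*e + 2*r != -21
Before mem[e + 3] := 3*e: (store(mem, e + 3, 3*e)[4] <= -14 or 3*r = 6*e + 17) and ((3*r = -6 and 2*store(mem, e + 3, 3*e)[3] != -2) <-> 2*e > -9) and 6*e + 2*r != -21
The weakest precondition is (store(mem, e + 3, 3*e)[4] <= -14 or 3*r = 6*e + 17) and ((3*r = -6 and 2*store(mem, e + 3, 3*e)[3] != -2) <-> 2*e > -9) and 6*e + 2*r != -21.
Check whether (store(mem, e + 3, 3*e)[4] <= -17 or 3*r = 6*e + 17) and ((3*r = -6 and 2*store(mem, e + 3, 3*e)[3] != -2) <-> 2*e > -9) and 6*e + 2*r != -21 implies it.
Every state satisfying the precondition satisfies the weakest precondition: the implication holds.
Answer: valid


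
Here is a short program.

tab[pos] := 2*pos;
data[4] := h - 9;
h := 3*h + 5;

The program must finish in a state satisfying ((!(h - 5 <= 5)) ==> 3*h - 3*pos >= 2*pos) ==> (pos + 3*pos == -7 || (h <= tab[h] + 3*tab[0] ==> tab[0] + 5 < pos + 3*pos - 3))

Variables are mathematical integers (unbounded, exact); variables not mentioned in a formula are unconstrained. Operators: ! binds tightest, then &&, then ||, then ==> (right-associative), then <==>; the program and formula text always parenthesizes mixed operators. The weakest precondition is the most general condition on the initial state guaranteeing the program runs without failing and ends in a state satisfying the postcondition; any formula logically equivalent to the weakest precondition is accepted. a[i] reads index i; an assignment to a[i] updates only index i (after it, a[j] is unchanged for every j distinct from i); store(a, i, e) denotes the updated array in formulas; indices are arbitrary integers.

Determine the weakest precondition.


Working backward. After the program, the postcondition ((!(h - 5 <= 5)) ==> 3*h - 3*pos >= 2*pos) ==> (pos + 3*pos == -7 || (h <= tab[h] + 3*tab[0] ==> tab[0] + 5 < pos + 3*pos - 3)) must hold; in canonical form it is ((!(h <= 10)) ==> 3*h >= 5*pos) ==> (4*pos == -7 || (h <= 3*tab[0] + tab[h] ==> tab[0] < 4*pos - 8)).
Before h := 3*h + 5: ((!(3*h <= 5)) ==> 9*h >= 5*pos - 15) ==> (4*pos == -7 || (3*h <= tab[3*h + 5] + 3*tab[0] - 5 ==> tab[0] < 4*pos - 8))
Before data[4] := h - 9: ((!(3*h <= 5)) ==> 9*h >= 5*pos - 15) ==> (4*pos == -7 || (3*h <= tab[3*h + 5] + 3*tab[0] - 5 ==> tab[0] < 4*pos - 8))
Before tab[pos] := 2*pos: ((!(3*h <= 5)) ==> 9*h >= 5*pos - 15) ==> (4*pos == -7 || (3*h <= store(tab, pos, 2*pos)[3*h + 5] + 3*store(tab, pos, 2*pos)[0] - 5 ==> store(tab, pos, 2*pos)[0] < 4*pos - 8))
Answer: WP = ((!(3*h <= 5)) ==> 9*h >= 5*pos - 15) ==> (4*pos == -7 || (3*h <= store(tab, pos, 2*pos)[3*h + 5] + 3*store(tab, pos, 2*pos)[0] - 5 ==> store(tab, pos, 2*pos)[0] < 4*pos - 8))


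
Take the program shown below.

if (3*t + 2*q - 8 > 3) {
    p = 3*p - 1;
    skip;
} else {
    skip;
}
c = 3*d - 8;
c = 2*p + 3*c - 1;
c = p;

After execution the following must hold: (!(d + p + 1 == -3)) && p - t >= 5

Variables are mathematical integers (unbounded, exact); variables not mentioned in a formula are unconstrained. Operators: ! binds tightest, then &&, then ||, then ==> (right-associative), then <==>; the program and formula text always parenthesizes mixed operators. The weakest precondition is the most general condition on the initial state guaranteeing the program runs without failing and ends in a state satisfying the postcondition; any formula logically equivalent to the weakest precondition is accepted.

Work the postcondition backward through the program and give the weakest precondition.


Working backward. After the program, the postcondition (!(d + p + 1 == -3)) && p - t >= 5 must hold; in canonical form it is (!(d + p == -4)) && p >= t + 5.
Before c := p: (!(d + p == -4)) && p >= t + 5
Before c := 2*p + 3*c - 1: (!(d + p == -4)) && p >= t + 5
Before c := 3*d - 8: (!(d + p == -4)) && p >= t + 5
Then branch requires (!(d + 3*p == -3)) && 3*p >= t + 6; else branch requires (!(d + p == -4)) && p >= t + 5.
Before the if: (2*q + 3*t > 11 ==> ((!(d + 3*p == -3)) && 3*p >= t + 6)) && ((!(2*q + 3*t > 11)) ==> ((!(d + p == -4)) && p >= t + 5))
Answer: WP = (2*q + 3*t > 11 ==> ((!(d + 3*p == -3)) && 3*p >= t + 6)) && ((!(2*q + 3*t > 11)) ==> ((!(d + p == -4)) && p >= t + 5))


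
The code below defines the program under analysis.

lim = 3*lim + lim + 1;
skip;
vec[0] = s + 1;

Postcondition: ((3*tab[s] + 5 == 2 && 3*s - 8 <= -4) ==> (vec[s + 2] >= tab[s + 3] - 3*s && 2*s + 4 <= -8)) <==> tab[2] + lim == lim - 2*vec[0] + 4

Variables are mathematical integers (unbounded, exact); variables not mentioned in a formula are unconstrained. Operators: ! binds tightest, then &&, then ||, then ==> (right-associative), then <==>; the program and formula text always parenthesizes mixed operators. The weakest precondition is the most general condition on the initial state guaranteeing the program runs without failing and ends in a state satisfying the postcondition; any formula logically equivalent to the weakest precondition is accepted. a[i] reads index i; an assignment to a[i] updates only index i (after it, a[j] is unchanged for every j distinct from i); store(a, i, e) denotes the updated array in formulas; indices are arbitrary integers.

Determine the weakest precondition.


Working backward. After the program, the postcondition ((3*tab[s] + 5 == 2 && 3*s - 8 <= -4) ==> (vec[s + 2] >= tab[s + 3] - 3*s && 2*s + 4 <= -8)) <==> tab[2] + lim == lim - 2*vec[0] + 4 must hold; in canonical form it is ((3*tab[s] == -3 && 3*s <= 4) ==> (vec[s + 2] + 3*s >= tab[s + 3] && 2*s <= -12)) <==> tab[2] + 2*vec[0] == 4.
Before vec[0] := s + 1: ((3*tab[s] == -3 && 3*s <= 4) ==> (store(vec, 0, s + 1)[s + 2] + 3*s >= tab[s + 3] && 2*s <= -12)) <==> tab[2] + 2*s == 2
Before skip: ((3*tab[s] == -3 && 3*s <= 4) ==> (store(vec, 0, s + 1)[s + 2] + 3*s >= tab[s + 3] && 2*s <= -12)) <==> tab[2] + 2*s == 2
Before lim := 3*lim + lim + 1: ((3*tab[s] == -3 && 3*s <= 4) ==> (store(vec, 0, s + 1)[s + 2] + 3*s >= tab[s + 3] && 2*s <= -12)) <==> tab[2] + 2*s == 2
Answer: WP = ((3*tab[s] == -3 && 3*s <= 4) ==> (store(vec, 0, s + 1)[s + 2] + 3*s >= tab[s + 3] && 2*s <= -12)) <==> tab[2] + 2*s == 2


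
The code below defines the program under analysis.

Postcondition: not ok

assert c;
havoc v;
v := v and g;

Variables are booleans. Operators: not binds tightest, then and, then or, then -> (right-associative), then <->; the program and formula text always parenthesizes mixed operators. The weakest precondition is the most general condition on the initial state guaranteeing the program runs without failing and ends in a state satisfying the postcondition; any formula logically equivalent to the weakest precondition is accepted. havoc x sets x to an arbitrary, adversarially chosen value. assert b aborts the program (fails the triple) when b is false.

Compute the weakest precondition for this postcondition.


Working backward. After the program, not ok must hold.
Before v := v and g: not ok
Before havoc v: not ok
Before assert c: c and (not ok)
Answer: WP = c and (not ok)


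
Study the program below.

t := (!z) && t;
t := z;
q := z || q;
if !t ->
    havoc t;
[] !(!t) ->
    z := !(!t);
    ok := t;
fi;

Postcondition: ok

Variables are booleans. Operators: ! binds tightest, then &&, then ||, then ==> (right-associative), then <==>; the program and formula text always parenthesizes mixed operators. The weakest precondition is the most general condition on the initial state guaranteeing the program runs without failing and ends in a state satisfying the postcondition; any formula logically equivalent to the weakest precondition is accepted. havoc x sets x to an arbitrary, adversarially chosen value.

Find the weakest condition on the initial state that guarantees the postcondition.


Working backward. After the program, ok must hold.
Then branch requires ok; else branch requires t.
Before the if: (!t) ==> ok
Before q := z || q: (!t) ==> ok
Before t := z: (!z) ==> ok
Before t := (!z) && t: (!z) ==> ok
Answer: WP = (!z) ==> ok


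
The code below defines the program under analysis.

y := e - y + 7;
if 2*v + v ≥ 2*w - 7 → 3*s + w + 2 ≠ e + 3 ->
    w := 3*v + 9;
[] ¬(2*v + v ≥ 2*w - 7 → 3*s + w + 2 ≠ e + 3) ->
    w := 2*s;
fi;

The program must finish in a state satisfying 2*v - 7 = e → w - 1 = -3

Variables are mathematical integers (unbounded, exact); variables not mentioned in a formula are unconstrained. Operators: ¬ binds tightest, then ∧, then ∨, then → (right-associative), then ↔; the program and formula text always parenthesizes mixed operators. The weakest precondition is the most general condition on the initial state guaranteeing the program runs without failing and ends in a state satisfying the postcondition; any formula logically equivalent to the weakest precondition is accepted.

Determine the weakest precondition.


Working backward. After the program, the postcondition 2*v - 7 = e → w - 1 = -3 must hold; in canonical form it is 2*v = e + 7 → w = -2.
Then branch requires 2*v = e + 7 → 3*v = -11; else branch requires 2*v = e + 7 → 2*s = -2.
Before the if: ((3*v ≥ 2*w - 7 → 3*s + w ≠ e + 1) → (2*v = e + 7 → 3*v = -11)) ∧ ((¬(3*v ≥ 2*w - 7 → 3*s + w ≠ e + 1)) → (2*v = e + 7 → 2*s = -2))
Before y := e - y + 7: ((3*v ≥ 2*w - 7 → 3*s + w ≠ e + 1) → (2*v = e + 7 → 3*v = -11)) ∧ ((¬(3*v ≥ 2*w - 7 → 3*s + w ≠ e + 1)) → (2*v = e + 7 → 2*s = -2))
Answer: WP = ((3*v ≥ 2*w - 7 → 3*s + w ≠ e + 1) → (2*v = e + 7 → 3*v = -11)) ∧ ((¬(3*v ≥ 2*w - 7 → 3*s + w ≠ e + 1)) → (2*v = e + 7 → 2*s = -2))


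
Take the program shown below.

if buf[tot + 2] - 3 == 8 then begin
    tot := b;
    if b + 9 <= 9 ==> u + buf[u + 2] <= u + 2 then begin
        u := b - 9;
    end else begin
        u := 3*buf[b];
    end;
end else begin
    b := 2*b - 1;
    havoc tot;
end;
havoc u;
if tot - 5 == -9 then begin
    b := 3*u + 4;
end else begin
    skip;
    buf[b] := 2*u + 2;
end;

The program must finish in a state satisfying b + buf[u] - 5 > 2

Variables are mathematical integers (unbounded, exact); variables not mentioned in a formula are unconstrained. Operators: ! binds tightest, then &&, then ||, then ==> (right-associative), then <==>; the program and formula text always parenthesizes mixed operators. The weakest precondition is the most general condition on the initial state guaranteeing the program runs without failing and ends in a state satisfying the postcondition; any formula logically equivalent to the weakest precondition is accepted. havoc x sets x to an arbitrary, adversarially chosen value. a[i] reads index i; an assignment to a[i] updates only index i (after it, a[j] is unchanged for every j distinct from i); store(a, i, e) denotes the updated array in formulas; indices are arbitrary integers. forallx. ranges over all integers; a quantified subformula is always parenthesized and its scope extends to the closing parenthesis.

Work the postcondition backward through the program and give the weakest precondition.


Working backward. After the program, the postcondition b + buf[u] - 5 > 2 must hold; in canonical form it is buf[u] + b > 7.
Then branch requires buf[u] + 3*u > 3; else branch requires store(buf, b, 2*u + 2)[u] + b > 7.
Before the if: (tot == -4 ==> buf[u] + 3*u > 3) && ((!(tot == -4)) ==> store(buf, b, 2*u + 2)[u] + b > 7)
Before havoc u: forall u_1. ((tot == -4 ==> buf[u_1] + 3*u_1 > 3) && ((!(tot == -4)) ==> store(buf, b, 2*u_1 + 2)[u_1] + b > 7))
Then branch requires ((b <= 0 ==> buf[u + 2] <= 2) ==> (forall u_1. ((b == -4 ==> buf[u_1] + 3*u_1 > 3) && ((!(b == -4)) ==> store(buf, b, 2*u_1 + 2)[u_1] + b > 7)))) && ((!(b <= 0 ==> buf[u + 2] <= 2)) ==> (forall u_1. ((b == -4 ==> buf[u_1] + 3*u_1 > 3) && ((!(b == -4)) ==> store(buf, b, 2*u_1 + 2)[u_1] + b > 7)))); else branch requires forall tot_1. (forall u_1. ((tot_1 == -4 ==> buf[u_1] + 3*u_1 > 3) && ((!(tot_1 == -4)) ==> store(buf, 2*b - 1, 2*u_1 + 2)[u_1] + 2*b > 8))).
Before the if: (buf[tot + 2] == 11 ==> (((b <= 0 ==> buf[u + 2] <= 2) ==> (forall u_1. ((b == -4 ==> buf[u_1] + 3*u_1 > 3) && ((!(b == -4)) ==> store(buf, b, 2*u_1 + 2)[u_1] + b > 7)))) && ((!(b <= 0 ==> buf[u + 2] <= 2)) ==> (forall u_1. ((b == -4 ==> buf[u_1] + 3*u_1 > 3) && ((!(b == -4)) ==> store(buf, b, 2*u_1 + 2)[u_1] + b > 7)))))) && ((!(buf[tot + 2] == 11)) ==> (forall tot_1. (forall u_1. ((tot_1 == -4 ==> buf[u_1] + 3*u_1 > 3) && ((!(tot_1 == -4)) ==> store(buf, 2*b - 1, 2*u_1 + 2)[u_1] + 2*b > 8)))))
Answer: WP = (buf[tot + 2] == 11 ==> (((b <= 0 ==> buf[u + 2] <= 2) ==> (forall u_1. ((b == -4 ==> buf[u_1] + 3*u_1 > 3) && ((!(b == -4)) ==> store(buf, b, 2*u_1 + 2)[u_1] + b > 7)))) && ((!(b <= 0 ==> buf[u + 2] <= 2)) ==> (forall u_1. ((b == -4 ==> buf[u_1] + 3*u_1 > 3) && ((!(b == -4)) ==> store(buf, b, 2*u_1 + 2)[u_1] + b > 7)))))) && ((!(buf[tot + 2] == 11)) ==> (forall tot_1. (forall u_1. ((tot_1 == -4 ==> buf[u_1] + 3*u_1 > 3) && ((!(tot_1 == -4)) ==> store(buf, 2*b - 1, 2*u_1 + 2)[u_1] + 2*b > 8)))))


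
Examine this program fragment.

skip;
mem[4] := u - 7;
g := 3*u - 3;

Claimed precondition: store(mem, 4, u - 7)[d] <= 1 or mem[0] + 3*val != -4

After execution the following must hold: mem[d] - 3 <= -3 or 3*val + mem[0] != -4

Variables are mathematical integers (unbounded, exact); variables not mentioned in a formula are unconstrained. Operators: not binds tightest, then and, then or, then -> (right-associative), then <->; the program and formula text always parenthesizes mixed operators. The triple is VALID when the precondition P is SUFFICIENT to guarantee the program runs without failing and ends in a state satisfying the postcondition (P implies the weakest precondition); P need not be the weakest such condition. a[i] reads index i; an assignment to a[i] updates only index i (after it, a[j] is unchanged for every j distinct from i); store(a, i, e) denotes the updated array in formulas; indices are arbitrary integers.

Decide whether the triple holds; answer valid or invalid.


Working backward. After the program, the postcondition mem[d] - 3 <= -3 or 3*val + mem[0] != -4 must hold; in canonical form it is mem[d] <= 0 or mem[0] + 3*val != -4.
Before g := 3*u - 3: mem[d] <= 0 or mem[0] + 3*val != -4
Before mem[4] := u - 7: store(mem, 4, u - 7)[d] <= 0 or mem[0] + 3*val != -4
Before skip: store(mem, 4, u - 7)[d] <= 0 or mem[0] + 3*val != -4
The weakest precondition is store(mem, 4, u - 7)[d] <= 0 or mem[0] + 3*val != -4.
Check whether store(mem, 4, u - 7)[d] <= 1 or mem[0] + 3*val != -4 implies it.
Countermodel: at the initial state d = 4, mem = {[0] = -4, [4] = 2, elsewhere 2}, u = 8, val = 0, the precondition holds but the weakest precondition fails.
Answer: invalid


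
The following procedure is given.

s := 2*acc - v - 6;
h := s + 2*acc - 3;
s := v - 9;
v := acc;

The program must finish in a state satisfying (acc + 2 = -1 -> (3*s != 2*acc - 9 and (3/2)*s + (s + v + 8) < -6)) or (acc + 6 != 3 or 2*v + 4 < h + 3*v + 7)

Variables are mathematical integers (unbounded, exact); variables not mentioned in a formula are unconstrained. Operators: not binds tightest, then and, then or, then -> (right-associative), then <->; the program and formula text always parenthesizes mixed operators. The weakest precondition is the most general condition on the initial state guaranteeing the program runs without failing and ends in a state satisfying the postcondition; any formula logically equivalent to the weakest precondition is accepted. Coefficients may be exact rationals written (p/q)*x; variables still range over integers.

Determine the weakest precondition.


Working backward. After the program, the postcondition (acc + 2 = -1 -> (3*s != 2*acc - 9 and (3/2)*s + (s + v + 8) < -6)) or (acc + 6 != 3 or 2*v + 4 < h + 3*v + 7) must hold; in canonical form it is (acc = -3 -> (3*s != 2*acc - 9 and (5/2)*s + v < -14)) or acc != -3 or h + v > -3.
Before v := acc: (acc = -3 -> (3*s != 2*acc - 9 and acc + (5/2)*s < -14)) or acc != -3 or acc + h > -3
Before s := v - 9: (acc = -3 -> (3*v != 2*acc + 18 and acc + (5/2)*v < 17/2)) or acc != -3 or acc + h > -3
Before h := s + 2*acc - 3: (acc = -3 -> (3*v != 2*acc + 18 and acc + (5/2)*v < 17/2)) or acc != -3 or 3*acc + s > 0
Before s := 2*acc - v - 6: (acc = -3 -> (3*v != 2*acc + 18 and acc + (5/2)*v < 17/2)) or acc != -3 or 5*acc > v + 6
Answer: WP = (acc = -3 -> (3*v != 2*acc + 18 and acc + (5/2)*v < 17/2)) or acc != -3 or 5*acc > v + 6


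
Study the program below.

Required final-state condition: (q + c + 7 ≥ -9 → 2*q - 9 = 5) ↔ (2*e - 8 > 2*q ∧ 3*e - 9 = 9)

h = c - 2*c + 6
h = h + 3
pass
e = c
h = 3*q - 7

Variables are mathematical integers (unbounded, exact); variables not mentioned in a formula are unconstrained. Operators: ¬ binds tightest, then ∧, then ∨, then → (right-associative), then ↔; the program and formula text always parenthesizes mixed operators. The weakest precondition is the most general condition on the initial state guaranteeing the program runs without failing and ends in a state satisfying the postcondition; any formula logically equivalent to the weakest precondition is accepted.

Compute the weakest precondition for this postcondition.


Working backward. After the program, the postcondition (q + c + 7 ≥ -9 → 2*q - 9 = 5) ↔ (2*e - 8 > 2*q ∧ 3*e - 9 = 9) must hold; in canonical form it is (c + q ≥ -16 → 2*q = 14) ↔ (2*e > 2*q + 8 ∧ 3*e = 18).
Before h := 3*q - 7: (c + q ≥ -16 → 2*q = 14) ↔ (2*e > 2*q + 8 ∧ 3*e = 18)
Before e := c: (c + q ≥ -16 → 2*q = 14) ↔ (2*c > 2*q + 8 ∧ 3*c = 18)
Before skip: (c + q ≥ -16 → 2*q = 14) ↔ (2*c > 2*q + 8 ∧ 3*c = 18)
Before h := h + 3: (c + q ≥ -16 → 2*q = 14) ↔ (2*c > 2*q + 8 ∧ 3*c = 18)
Before h := c - 2*c + 6: (c + q ≥ -16 → 2*q = 14) ↔ (2*c > 2*q + 8 ∧ 3*c = 18)
Answer: WP = (c + q ≥ -16 → 2*q = 14) ↔ (2*c > 2*q + 8 ∧ 3*c = 18)


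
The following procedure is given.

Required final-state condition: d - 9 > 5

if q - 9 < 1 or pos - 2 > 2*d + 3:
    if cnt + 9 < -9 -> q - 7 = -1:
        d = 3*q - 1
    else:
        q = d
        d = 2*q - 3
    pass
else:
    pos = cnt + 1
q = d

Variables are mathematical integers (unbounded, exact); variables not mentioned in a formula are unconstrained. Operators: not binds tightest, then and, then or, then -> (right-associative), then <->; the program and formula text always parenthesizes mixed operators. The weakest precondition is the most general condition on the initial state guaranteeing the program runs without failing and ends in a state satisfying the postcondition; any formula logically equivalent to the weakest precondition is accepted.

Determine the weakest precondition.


Working backward. After the program, the postcondition d - 9 > 5 must hold; in canonical form it is d > 14.
Before q := d: d > 14
Then branch requires ((cnt < -18 -> q = 6) -> 3*q > 15) and ((not (cnt < -18 -> q = 6)) -> 2*d > 17); else branch requires d > 14.
Before the if: ((q < 10 or pos > 2*d + 5) -> (((cnt < -18 -> q = 6) -> 3*q > 15) and ((not (cnt < -18 -> q = 6)) -> 2*d > 17))) and ((not (q < 10 or pos > 2*d + 5)) -> d > 14)
Answer: WP = ((q < 10 or pos > 2*d + 5) -> (((cnt < -18 -> q = 6) -> 3*q > 15) and ((not (cnt < -18 -> q = 6)) -> 2*d > 17))) and ((not (q < 10 or pos > 2*d + 5)) -> d > 14)


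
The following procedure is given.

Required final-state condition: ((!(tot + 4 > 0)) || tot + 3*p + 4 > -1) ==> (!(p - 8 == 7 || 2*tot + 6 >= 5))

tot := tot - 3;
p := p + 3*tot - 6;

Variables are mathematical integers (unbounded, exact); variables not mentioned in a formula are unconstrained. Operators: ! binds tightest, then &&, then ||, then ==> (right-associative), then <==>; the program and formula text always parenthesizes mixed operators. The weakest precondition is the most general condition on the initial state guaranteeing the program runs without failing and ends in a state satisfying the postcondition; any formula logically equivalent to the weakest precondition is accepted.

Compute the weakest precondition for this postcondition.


Working backward. After the program, the postcondition ((!(tot + 4 > 0)) || tot + 3*p + 4 > -1) ==> (!(p - 8 == 7 || 2*tot + 6 >= 5)) must hold; in canonical form it is ((!(tot > -4)) || 3*p + tot > -5) ==> (!(p == 15 || 2*tot >= -1)).
Before p := p + 3*tot - 6: ((!(tot > -4)) || 3*p + 10*tot > 13) ==> (!(p + 3*tot == 21 || 2*tot >= -1))
Before tot := tot - 3: ((!(tot > -1)) || 3*p + 10*tot > 43) ==> (!(p + 3*tot == 30 || 2*tot >= 5))
Answer: WP = ((!(tot > -1)) || 3*p + 10*tot > 43) ==> (!(p + 3*tot == 30 || 2*tot >= 5))


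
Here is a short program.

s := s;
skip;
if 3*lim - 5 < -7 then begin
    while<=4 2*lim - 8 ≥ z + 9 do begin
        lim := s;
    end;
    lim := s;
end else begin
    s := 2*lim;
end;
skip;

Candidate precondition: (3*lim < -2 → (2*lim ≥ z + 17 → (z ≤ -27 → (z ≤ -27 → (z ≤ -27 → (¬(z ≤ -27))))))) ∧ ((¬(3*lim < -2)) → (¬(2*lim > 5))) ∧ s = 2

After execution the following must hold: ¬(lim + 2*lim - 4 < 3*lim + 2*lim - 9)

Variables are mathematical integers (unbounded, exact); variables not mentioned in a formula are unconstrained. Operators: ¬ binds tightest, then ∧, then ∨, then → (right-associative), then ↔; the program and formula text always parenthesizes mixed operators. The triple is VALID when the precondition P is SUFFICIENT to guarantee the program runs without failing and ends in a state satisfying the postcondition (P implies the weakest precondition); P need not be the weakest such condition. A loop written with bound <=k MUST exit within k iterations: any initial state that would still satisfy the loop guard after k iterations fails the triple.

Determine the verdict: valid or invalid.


Working backward. After the program, the postcondition ¬(lim + 2*lim - 4 < 3*lim + 2*lim - 9) must hold; in canonical form it is ¬(2*lim > 5).
Before skip: ¬(2*lim > 5)
Then branch requires (2*lim ≥ z + 17 → ((2*s ≥ z + 17 → ((2*s ≥ z + 17 → ((2*s ≥ z + 17 → ((¬(2*s ≥ z + 17)) ∧ (¬(2*s > 5)))) ∧ ((¬(2*s ≥ z + 17)) → (¬(2*s > 5))))) ∧ ((¬(2*s ≥ z + 17)) → (¬(2*s > 5))))) ∧ ((¬(2*s ≥ z + 17)) → (¬(2*s > 5))))) ∧ ((¬(2*lim ≥ z + 17)) → (¬(2*s > 5))); else branch requires ¬(2*lim > 5).
Before the if: (3*lim < -2 → ((2*lim ≥ z + 17 → ((2*s ≥ z + 17 → ((2*s ≥ z + 17 → ((2*s ≥ z + 17 → ((¬(2*s ≥ z + 17)) ∧ (¬(2*s > 5)))) ∧ ((¬(2*s ≥ z + 17)) → (¬(2*s > 5))))) ∧ ((¬(2*s ≥ z + 17)) → (¬(2*s > 5))))) ∧ ((¬(2*s ≥ z + 17)) → (¬(2*s > 5))))) ∧ ((¬(2*lim ≥ z + 17)) → (¬(2*s > 5))))) ∧ ((¬(3*lim < -2)) → (¬(2*lim > 5)))
Before skip: (3*lim < -2 → ((2*lim ≥ z + 17 → ((2*s ≥ z + 17 → ((2*s ≥ z + 17 → ((2*s ≥ z + 17 → ((¬(2*s ≥ z + 17)) ∧ (¬(2*s > 5)))) ∧ ((¬(2*s ≥ z + 17)) → (¬(2*s > 5))))) ∧ ((¬(2*s ≥ z + 17)) → (¬(2*s > 5))))) ∧ ((¬(2*s ≥ z + 17)) → (¬(2*s > 5))))) ∧ ((¬(2*lim ≥ z + 17)) → (¬(2*s > 5))))) ∧ ((¬(3*lim < -2)) → (¬(2*lim > 5)))
Before s := s: (3*lim < -2 → ((2*lim ≥ z + 17 → ((2*s ≥ z + 17 → ((2*s ≥ z + 17 → ((2*s ≥ z + 17 → ((¬(2*s ≥ z + 17)) ∧ (¬(2*s > 5)))) ∧ ((¬(2*s ≥ z + 17)) → (¬(2*s > 5))))) ∧ ((¬(2*s ≥ z + 17)) → (¬(2*s > 5))))) ∧ ((¬(2*s ≥ z + 17)) → (¬(2*s > 5))))) ∧ ((¬(2*lim ≥ z + 17)) → (¬(2*s > 5))))) ∧ ((¬(3*lim < -2)) → (¬(2*lim > 5)))
The weakest precondition is (3*lim < -2 → ((2*lim ≥ z + 17 → ((2*s ≥ z + 17 → ((2*s ≥ z + 17 → ((2*s ≥ z + 17 → ((¬(2*s ≥ z + 17)) ∧ (¬(2*s > 5)))) ∧ ((¬(2*s ≥ z + 17)) → (¬(2*s > 5))))) ∧ ((¬(2*s ≥ z + 17)) → (¬(2*s > 5))))) ∧ ((¬(2*s ≥ z + 17)) → (¬(2*s > 5))))) ∧ ((¬(2*lim ≥ z + 17)) → (¬(2*s > 5))))) ∧ ((¬(3*lim < -2)) → (¬(2*lim > 5))).
Check whether (3*lim < -2 → (2*lim ≥ z + 17 → (z ≤ -27 → (z ≤ -27 → (z ≤ -27 → (¬(z ≤ -27))))))) ∧ ((¬(3*lim < -2)) → (¬(2*lim > 5))) ∧ s = 2 implies it.
Countermodel: at the initial state lim = -1, s = 2, z = -19, the precondition holds but the weakest precondition fails.
Answer: invalid


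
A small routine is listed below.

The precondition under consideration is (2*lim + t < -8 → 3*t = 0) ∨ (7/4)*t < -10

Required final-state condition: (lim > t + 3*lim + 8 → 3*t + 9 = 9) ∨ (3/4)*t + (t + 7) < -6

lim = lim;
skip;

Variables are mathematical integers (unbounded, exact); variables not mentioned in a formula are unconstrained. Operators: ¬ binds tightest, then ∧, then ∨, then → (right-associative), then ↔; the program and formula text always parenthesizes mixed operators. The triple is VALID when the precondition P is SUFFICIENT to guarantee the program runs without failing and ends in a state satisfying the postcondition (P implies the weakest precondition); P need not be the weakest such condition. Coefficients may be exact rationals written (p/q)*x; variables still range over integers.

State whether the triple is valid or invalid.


Working backward. After the program, the postcondition (lim > t + 3*lim + 8 → 3*t + 9 = 9) ∨ (3/4)*t + (t + 7) < -6 must hold; in canonical form it is (2*lim + t < -8 → 3*t = 0) ∨ (7/4)*t < -13.
Before skip: (2*lim + t < -8 → 3*t = 0) ∨ (7/4)*t < -13
Before lim := lim: (2*lim + t < -8 → 3*t = 0) ∨ (7/4)*t < -13
The weakest precondition is (2*lim + t < -8 → 3*t = 0) ∨ (7/4)*t < -13.
Check whether (2*lim + t < -8 → 3*t = 0) ∨ (7/4)*t < -10 implies it.
Countermodel: at the initial state lim = -1, t = -7, the precondition holds but the weakest precondition fails.
Answer: invalid


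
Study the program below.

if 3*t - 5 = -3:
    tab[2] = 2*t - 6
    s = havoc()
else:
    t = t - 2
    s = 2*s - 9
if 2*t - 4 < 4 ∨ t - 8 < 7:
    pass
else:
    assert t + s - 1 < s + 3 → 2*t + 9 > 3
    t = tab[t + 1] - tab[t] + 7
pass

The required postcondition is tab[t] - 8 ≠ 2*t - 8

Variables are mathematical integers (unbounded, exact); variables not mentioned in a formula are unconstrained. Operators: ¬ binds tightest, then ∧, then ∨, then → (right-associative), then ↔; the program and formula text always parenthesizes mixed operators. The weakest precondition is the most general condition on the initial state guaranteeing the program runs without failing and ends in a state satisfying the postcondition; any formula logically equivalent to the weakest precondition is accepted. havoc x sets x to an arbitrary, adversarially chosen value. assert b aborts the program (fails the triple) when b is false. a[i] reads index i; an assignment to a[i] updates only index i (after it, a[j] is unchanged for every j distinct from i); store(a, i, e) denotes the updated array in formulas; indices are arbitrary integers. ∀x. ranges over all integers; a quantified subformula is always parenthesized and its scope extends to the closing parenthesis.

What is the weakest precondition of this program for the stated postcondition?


Working backward. After the program, the postcondition tab[t] - 8 ≠ 2*t - 8 must hold; in canonical form it is tab[t] ≠ 2*t.
Before skip: tab[t] ≠ 2*t
Then branch requires tab[t] ≠ 2*t; else branch requires (t < 4 → 2*t > -6) ∧ tab[tab[t + 1] - tab[t] + 7] + 2*tab[t] ≠ 2*tab[t + 1] + 14.
Before the if: ((2*t < 8 ∨ t < 15) → tab[t] ≠ 2*t) ∧ ((¬(2*t < 8 ∨ t < 15)) → ((t < 4 → 2*t > -6) ∧ tab[tab[t + 1] - tab[t] + 7] + 2*tab[t] ≠ 2*tab[t + 1] + 14))
Then branch requires ((2*t < 8 ∨ t < 15) → store(tab, 2, 2*t - 6)[t] ≠ 2*t) ∧ ((¬(2*t < 8 ∨ t < 15)) → ((t < 4 → 2*t > -6) ∧ store(tab, 2, 2*t - 6)[store(tab, 2, 2*t - 6)[t + 1] - store(tab, 2, 2*t - 6)[t] + 7] + 2*store(tab, 2, 2*t - 6)[t] ≠ 2*store(tab, 2, 2*t - 6)[t + 1] + 14)); else branch requires ((2*t < 12 ∨ t < 17) → tab[t - 2] ≠ 2*t - 4) ∧ ((¬(2*t < 12 ∨ t < 17)) → ((t < 6 → 2*t > -2) ∧ tab[tab[t - 1] - tab[t - 2] + 7] + 2*tab[t - 2] ≠ 2*tab[t - 1] + 14)).
Before the if: (3*t = 2 → (((2*t < 8 ∨ t < 15) → store(tab, 2, 2*t - 6)[t] ≠ 2*t) ∧ ((¬(2*t < 8 ∨ t < 15)) → ((t < 4 → 2*t > -6) ∧ store(tab, 2, 2*t - 6)[store(tab, 2, 2*t - 6)[t + 1] - store(tab, 2, 2*t - 6)[t] + 7] + 2*store(tab, 2, 2*t - 6)[t] ≠ 2*store(tab, 2, 2*t - 6)[t + 1] + 14)))) ∧ ((¬(3*t = 2)) → (((2*t < 12 ∨ t < 17) → tab[t - 2] ≠ 2*t - 4) ∧ ((¬(2*t < 12 ∨ t < 17)) → ((t < 6 → 2*t > -2) ∧ tab[tab[t - 1] - tab[t - 2] + 7] + 2*tab[t - 2] ≠ 2*tab[t - 1] + 14))))
Answer: WP = (3*t = 2 → (((2*t < 8 ∨ t < 15) → store(tab, 2, 2*t - 6)[t] ≠ 2*t) ∧ ((¬(2*t < 8 ∨ t < 15)) → ((t < 4 → 2*t > -6) ∧ store(tab, 2, 2*t - 6)[store(tab, 2, 2*t - 6)[t + 1] - store(tab, 2, 2*t - 6)[t] + 7] + 2*store(tab, 2, 2*t - 6)[t] ≠ 2*store(tab, 2, 2*t - 6)[t + 1] + 14)))) ∧ ((¬(3*t = 2)) → (((2*t < 12 ∨ t < 17) → tab[t - 2] ≠ 2*t - 4) ∧ ((¬(2*t < 12 ∨ t < 17)) → ((t < 6 → 2*t > -2) ∧ tab[tab[t - 1] - tab[t - 2] + 7] + 2*tab[t - 2] ≠ 2*tab[t - 1] + 14))))


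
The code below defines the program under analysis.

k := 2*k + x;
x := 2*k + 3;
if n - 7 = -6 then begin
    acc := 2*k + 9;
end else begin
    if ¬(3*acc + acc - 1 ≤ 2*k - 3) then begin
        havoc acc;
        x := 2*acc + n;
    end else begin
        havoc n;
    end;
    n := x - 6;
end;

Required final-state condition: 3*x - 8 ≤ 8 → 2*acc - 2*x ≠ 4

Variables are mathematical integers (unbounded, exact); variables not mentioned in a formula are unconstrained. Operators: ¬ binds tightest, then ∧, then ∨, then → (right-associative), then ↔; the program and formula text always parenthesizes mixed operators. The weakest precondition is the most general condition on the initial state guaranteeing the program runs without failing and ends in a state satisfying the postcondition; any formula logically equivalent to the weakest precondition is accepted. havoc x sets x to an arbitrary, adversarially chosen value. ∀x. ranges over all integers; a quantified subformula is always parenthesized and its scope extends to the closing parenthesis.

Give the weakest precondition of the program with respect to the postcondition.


Working backward. After the program, the postcondition 3*x - 8 ≤ 8 → 2*acc - 2*x ≠ 4 must hold; in canonical form it is 3*x ≤ 16 → 2*acc ≠ 2*x + 4.
Then branch requires 3*x ≤ 16 → 4*k ≠ 2*x - 14; else branch requires ((¬(4*acc ≤ 2*k - 2)) → (∀acc_1. (6*acc_1 + 3*n ≤ 16 → 2*acc_1 + 2*n ≠ -4))) ∧ (4*acc ≤ 2*k - 2 → (3*x ≤ 16 → 2*acc ≠ 2*x + 4)).
Before the if: (n = 1 → (3*x ≤ 16 → 4*k ≠ 2*x - 14)) ∧ ((¬(n = 1)) → (((¬(4*acc ≤ 2*k - 2)) → (∀acc_1. (6*acc_1 + 3*n ≤ 16 → 2*acc_1 + 2*n ≠ -4))) ∧ (4*acc ≤ 2*k - 2 → (3*x ≤ 16 → 2*acc ≠ 2*x + 4))))
Before x := 2*k + 3: (¬(n = 1)) → (((¬(4*acc ≤ 2*k - 2)) → (∀acc_1. (6*acc_1 + 3*n ≤ 16 → 2*acc_1 + 2*n ≠ -4))) ∧ (4*acc ≤ 2*k - 2 → (6*k ≤ 7 → 2*acc ≠ 4*k + 10)))
Before k := 2*k + x: (¬(n = 1)) → (((¬(4*acc ≤ 4*k + 2*x - 2)) → (∀acc_1. (6*acc_1 + 3*n ≤ 16 → 2*acc_1 + 2*n ≠ -4))) ∧ (4*acc ≤ 4*k + 2*x - 2 → (12*k + 6*x ≤ 7 → 2*acc ≠ 8*k + 4*x + 10)))
Answer: WP = (¬(n = 1)) → (((¬(4*acc ≤ 4*k + 2*x - 2)) → (∀acc_1. (6*acc_1 + 3*n ≤ 16 → 2*acc_1 + 2*n ≠ -4))) ∧ (4*acc ≤ 4*k + 2*x - 2 → (12*k + 6*x ≤ 7 → 2*acc ≠ 8*k + 4*x + 10)))


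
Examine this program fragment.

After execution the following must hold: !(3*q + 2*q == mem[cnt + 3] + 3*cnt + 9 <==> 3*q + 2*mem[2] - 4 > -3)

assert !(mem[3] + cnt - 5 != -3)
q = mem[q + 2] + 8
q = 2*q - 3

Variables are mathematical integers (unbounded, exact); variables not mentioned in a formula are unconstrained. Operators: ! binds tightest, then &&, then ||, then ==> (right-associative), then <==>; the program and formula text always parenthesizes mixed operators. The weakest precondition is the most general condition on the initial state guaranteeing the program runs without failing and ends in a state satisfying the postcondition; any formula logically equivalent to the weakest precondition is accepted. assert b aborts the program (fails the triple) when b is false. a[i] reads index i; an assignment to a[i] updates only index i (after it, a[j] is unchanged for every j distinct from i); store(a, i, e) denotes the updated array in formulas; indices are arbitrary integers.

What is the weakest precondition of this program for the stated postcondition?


Working backward. After the program, the postcondition !(3*q + 2*q == mem[cnt + 3] + 3*cnt + 9 <==> 3*q + 2*mem[2] - 4 > -3) must hold; in canonical form it is !(5*q == mem[cnt + 3] + 3*cnt + 9 <==> 2*mem[2] + 3*q > 1).
Before q := 2*q - 3: !(10*q == mem[cnt + 3] + 3*cnt + 24 <==> 2*mem[2] + 6*q > 10)
Before q := mem[q + 2] + 8: !(10*mem[q + 2] == mem[cnt + 3] + 3*cnt - 56 <==> 6*mem[q + 2] + 2*mem[2] > -38)
Before assert !(mem[3] + cnt - 5 != -3): (!(mem[3] + cnt != 2)) && (!(10*mem[q + 2] == mem[cnt + 3] + 3*cnt - 56 <==> 6*mem[q + 2] + 2*mem[2] > -38))
Answer: WP = (!(mem[3] + cnt != 2)) && (!(10*mem[q + 2] == mem[cnt + 3] + 3*cnt - 56 <==> 6*mem[q + 2] + 2*mem[2] > -38))
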